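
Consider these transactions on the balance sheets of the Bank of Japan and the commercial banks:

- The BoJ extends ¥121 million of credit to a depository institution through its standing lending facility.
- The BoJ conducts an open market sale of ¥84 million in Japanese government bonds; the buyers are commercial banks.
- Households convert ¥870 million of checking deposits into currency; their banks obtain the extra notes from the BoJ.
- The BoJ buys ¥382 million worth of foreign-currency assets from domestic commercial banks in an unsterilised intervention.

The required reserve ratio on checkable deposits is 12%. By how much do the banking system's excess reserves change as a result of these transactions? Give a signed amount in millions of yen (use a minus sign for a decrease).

-¥346.6 million

Discount-window loan ¥121 million: reserves +¥121M, deposits 0.
OMO sale (to banks) ¥84 million: reserves −¥84M, deposits 0.
Currency withdrawal ¥870 million: reserves −¥870M, deposits −¥870M.
FX purchase ¥382 million: reserves +¥382M, deposits 0.
Totals: Δreserves = −¥451M, Δdeposits = −¥870M.
Δrequired reserves = 12% × −¥870M = −¥104.4M.
Δexcess reserves = Δreserves − Δrequired = −¥451M − (−¥104.4M) = -¥346.6 million.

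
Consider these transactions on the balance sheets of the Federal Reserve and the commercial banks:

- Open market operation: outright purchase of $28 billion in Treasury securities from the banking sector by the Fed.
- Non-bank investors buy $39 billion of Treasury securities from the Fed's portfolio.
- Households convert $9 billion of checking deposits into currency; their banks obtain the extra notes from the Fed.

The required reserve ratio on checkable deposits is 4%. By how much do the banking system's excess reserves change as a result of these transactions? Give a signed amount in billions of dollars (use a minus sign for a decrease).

OMO purchase (from banks) $28 billion: reserves +$28B, deposits 0.
Asset sale (to non-banks) $39 billion: reserves −$39B, deposits −$39B.
Currency withdrawal $9 billion: reserves −$9B, deposits −$9B.
Totals: Δreserves = −$20B, Δdeposits = −$48B.
Δrequired reserves = 4% × −$48B = −$1.92B.
Δexcess reserves = Δreserves − Δrequired = −$20B − (−$1.92B) = -$18.08 billion.

-$18.08 billion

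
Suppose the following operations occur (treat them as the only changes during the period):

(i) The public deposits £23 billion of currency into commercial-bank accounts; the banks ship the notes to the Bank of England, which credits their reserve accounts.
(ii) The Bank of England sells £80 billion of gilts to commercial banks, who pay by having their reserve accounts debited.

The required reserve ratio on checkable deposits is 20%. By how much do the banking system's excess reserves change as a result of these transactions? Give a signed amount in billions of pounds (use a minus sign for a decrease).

-£61.6 billion

Currency deposit £23 billion: reserves +£23B, deposits +£23B.
OMO sale (to banks) £80 billion: reserves −£80B, deposits 0.
Totals: Δreserves = −£57B, Δdeposits = +£23B.
Δrequired reserves = 20% × +£23B = +£4.6B.
Δexcess reserves = Δreserves − Δrequired = −£57B − (+£4.6B) = -£61.6 billion.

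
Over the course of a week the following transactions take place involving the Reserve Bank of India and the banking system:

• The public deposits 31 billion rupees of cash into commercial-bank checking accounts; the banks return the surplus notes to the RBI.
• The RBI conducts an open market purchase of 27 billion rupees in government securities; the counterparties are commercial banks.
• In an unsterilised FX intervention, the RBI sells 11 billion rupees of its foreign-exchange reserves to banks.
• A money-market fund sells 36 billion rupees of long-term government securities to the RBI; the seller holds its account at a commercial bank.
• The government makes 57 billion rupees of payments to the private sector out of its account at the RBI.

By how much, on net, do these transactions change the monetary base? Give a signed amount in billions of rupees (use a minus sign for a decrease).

Currency deposit 31 billion rupees: just a shift between currency and reserves — both are base money → 0.
OMO purchase (from banks) 27 billion rupees: RBI balance sheet expands → +27B.
FX sale 11 billion rupees: RBI balance sheet contracts → −11B.
Asset purchase (from non-banks) 36 billion rupees: RBI balance sheet expands → +36B.
Government spending 57 billion rupees: a non-base liability converts back to reserves → +57B.
Net: 0 + 27 − 11 + 36 + 57 = +109 billion.

+109 billion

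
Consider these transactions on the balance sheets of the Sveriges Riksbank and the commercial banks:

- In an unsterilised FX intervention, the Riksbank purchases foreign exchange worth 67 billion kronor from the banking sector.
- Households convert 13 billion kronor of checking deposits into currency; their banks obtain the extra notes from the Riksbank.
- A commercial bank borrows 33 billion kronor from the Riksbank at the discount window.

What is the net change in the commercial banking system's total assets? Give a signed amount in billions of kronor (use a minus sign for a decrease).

+20 billion

Riksbank balance sheet:
  Assets:      Loans to banks +33B, Foreign assets +67B
  Liabilities: Bank reserves +87B, Currency in circulation +13B
Commercial banking system:
  Assets:      Reserves at CB +87B, Foreign assets −67B
  Liabilities: Checkable deposits −13B, Borrowings from CB +33B
Change in total bank assets = +20 billion.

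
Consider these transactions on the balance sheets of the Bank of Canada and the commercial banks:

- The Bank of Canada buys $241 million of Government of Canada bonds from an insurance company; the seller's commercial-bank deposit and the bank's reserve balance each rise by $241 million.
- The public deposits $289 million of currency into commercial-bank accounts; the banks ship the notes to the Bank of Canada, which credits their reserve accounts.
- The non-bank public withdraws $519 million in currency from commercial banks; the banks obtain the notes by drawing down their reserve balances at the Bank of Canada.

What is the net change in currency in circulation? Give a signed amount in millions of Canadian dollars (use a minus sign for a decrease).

Asset purchase (from non-banks) $241 million: no currency enters or leaves circulation → 0.
Currency deposit $289 million: notes return to the central bank → −$289M.
Currency withdrawal $519 million: notes leave the central bank → +$519M.
Net: 0 − 289 + 519 = +$230 million.

+$230 million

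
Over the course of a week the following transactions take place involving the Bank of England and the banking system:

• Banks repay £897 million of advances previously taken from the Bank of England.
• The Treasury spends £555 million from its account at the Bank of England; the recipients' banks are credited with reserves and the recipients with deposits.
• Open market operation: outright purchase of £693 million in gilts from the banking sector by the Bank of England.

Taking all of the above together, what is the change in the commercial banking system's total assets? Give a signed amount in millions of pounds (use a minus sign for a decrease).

-£342 million

Bank of England balance sheet:
  Assets:      Securities +£693M, Loans to banks −£897M
  Liabilities: Bank reserves +£351M, Government deposits −£555M
Commercial banking system:
  Assets:      Reserves at CB +£351M, Securities −£693M
  Liabilities: Checkable deposits +£555M, Borrowings from CB −£897M
Change in total bank assets = -£342 million.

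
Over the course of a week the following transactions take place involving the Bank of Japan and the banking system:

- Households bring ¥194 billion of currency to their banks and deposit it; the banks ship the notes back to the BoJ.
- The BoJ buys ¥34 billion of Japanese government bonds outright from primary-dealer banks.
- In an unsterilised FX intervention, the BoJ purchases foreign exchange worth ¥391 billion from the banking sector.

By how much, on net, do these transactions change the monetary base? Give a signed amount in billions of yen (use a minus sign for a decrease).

+¥425 billion

Currency deposit ¥194 billion: just a shift between currency and reserves — both are base money → 0.
OMO purchase (from banks) ¥34 billion: BoJ balance sheet expands → +¥34B.
FX purchase ¥391 billion: BoJ balance sheet expands → +¥391B.
Net: 0 + 34 + 391 = +¥425 billion.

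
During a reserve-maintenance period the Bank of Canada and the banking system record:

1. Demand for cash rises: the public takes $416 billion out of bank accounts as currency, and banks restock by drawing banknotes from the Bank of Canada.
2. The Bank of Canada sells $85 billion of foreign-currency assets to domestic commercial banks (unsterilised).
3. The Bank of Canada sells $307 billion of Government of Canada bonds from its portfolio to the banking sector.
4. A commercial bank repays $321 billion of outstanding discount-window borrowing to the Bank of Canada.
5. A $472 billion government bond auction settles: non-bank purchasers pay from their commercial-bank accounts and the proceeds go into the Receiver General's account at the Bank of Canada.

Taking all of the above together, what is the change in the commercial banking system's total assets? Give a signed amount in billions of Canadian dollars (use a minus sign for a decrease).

Bank of Canada balance sheet:
  Assets:      Securities −$307B, Loans to banks −$321B, Foreign assets −$85B
  Liabilities: Bank reserves −$1601B, Currency in circulation +$416B, Government deposits +$472B
Commercial banking system:
  Assets:      Reserves at CB −$1601B, Securities +$307B, Foreign assets +$85B
  Liabilities: Checkable deposits −$888B, Borrowings from CB −$321B
Change in total bank assets = -$1209 billion.

-$1209 billion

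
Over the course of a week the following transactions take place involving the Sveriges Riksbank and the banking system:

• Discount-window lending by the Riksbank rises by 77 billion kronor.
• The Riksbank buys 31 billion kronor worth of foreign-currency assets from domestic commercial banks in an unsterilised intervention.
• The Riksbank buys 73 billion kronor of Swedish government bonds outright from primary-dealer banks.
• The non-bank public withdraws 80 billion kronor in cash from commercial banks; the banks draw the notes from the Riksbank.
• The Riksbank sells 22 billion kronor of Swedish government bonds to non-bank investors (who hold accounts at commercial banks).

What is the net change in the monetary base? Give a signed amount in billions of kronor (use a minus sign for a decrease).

Riksbank balance sheet:
  Assets:      Securities +51B, Loans to banks +77B, Foreign assets +31B
  Liabilities: Bank reserves +79B, Currency in circulation +80B
Commercial banking system:
  Assets:      Reserves at CB +79B, Securities −73B, Foreign assets −31B
  Liabilities: Checkable deposits −102B, Borrowings from CB +77B
Monetary base = currency + reserves: +80B + (+79B) = +159 billion.

+159 billion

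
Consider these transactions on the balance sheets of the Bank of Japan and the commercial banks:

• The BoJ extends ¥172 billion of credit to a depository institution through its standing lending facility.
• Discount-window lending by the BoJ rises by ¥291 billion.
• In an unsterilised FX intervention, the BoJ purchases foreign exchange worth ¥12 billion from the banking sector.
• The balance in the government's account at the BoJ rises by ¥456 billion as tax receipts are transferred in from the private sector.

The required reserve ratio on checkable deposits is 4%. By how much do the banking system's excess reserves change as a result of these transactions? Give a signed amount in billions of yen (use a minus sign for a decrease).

+¥37.24 billion

Discount-window loan ¥172 billion: reserves +¥172B, deposits 0.
Discount-window loan ¥291 billion: reserves +¥291B, deposits 0.
FX purchase ¥12 billion: reserves +¥12B, deposits 0.
Government account inflow ¥456 billion: reserves −¥456B, deposits −¥456B.
Totals: Δreserves = +¥19B, Δdeposits = −¥456B.
Δrequired reserves = 4% × −¥456B = −¥18.24B.
Δexcess reserves = Δreserves − Δrequired = +¥19B − (−¥18.24B) = +¥37.24 billion.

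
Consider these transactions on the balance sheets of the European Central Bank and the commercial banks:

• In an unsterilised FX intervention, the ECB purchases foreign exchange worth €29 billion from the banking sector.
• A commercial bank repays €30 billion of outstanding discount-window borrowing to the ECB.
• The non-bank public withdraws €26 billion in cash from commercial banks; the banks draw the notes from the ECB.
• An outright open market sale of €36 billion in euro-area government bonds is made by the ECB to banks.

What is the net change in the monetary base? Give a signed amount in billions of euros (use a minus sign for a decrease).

FX purchase €29 billion: ECB balance sheet expands → +€29B.
Discount-window repayment €30 billion: ECB balance sheet contracts → −€30B.
Currency withdrawal €26 billion: just a shift between currency and reserves — both are base money → 0.
OMO sale (to banks) €36 billion: ECB balance sheet contracts → −€36B.
Net: 29 − 30 + 0 − 36 = -€37 billion.

-€37 billion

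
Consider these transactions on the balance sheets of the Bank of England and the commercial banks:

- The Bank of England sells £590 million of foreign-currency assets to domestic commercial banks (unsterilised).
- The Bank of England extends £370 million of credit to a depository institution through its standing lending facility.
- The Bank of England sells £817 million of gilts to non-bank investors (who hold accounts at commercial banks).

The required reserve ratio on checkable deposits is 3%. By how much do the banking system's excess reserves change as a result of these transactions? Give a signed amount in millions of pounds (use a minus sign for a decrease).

-£1012.49 million

FX sale £590 million: reserves −£590M, deposits 0.
Discount-window loan £370 million: reserves +£370M, deposits 0.
Asset sale (to non-banks) £817 million: reserves −£817M, deposits −£817M.
Totals: Δreserves = −£1037M, Δdeposits = −£817M.
Δrequired reserves = 3% × −£817M = −£24.51M.
Δexcess reserves = Δreserves − Δrequired = −£1037M − (−£24.51M) = -£1012.49 million.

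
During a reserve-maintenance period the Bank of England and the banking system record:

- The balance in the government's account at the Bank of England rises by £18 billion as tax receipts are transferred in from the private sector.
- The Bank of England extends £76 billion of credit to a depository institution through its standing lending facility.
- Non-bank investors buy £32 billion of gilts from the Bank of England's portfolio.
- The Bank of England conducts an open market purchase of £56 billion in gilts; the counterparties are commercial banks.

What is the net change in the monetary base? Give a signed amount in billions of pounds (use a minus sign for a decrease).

Bank of England balance sheet:
  Assets:      Securities +£24B, Loans to banks +£76B
  Liabilities: Bank reserves +£82B, Government deposits +£18B
Monetary base = currency + reserves: 0 + (+£82B) = +£82 billion.

+£82 billion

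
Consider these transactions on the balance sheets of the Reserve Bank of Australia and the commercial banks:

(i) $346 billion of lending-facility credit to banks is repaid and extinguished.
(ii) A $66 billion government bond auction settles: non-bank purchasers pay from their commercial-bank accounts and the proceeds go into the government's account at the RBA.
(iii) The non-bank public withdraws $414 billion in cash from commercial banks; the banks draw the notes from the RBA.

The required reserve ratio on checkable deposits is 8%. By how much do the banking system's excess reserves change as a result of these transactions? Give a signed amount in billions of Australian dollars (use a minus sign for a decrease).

Discount-window repayment $346 billion: reserves −$346B, deposits 0.
Government account inflow $66 billion: reserves −$66B, deposits −$66B.
Currency withdrawal $414 billion: reserves −$414B, deposits −$414B.
Totals: Δreserves = −$826B, Δdeposits = −$480B.
Δrequired reserves = 8% × −$480B = −$38.4B.
Δexcess reserves = Δreserves − Δrequired = −$826B − (−$38.4B) = -$787.6 billion.

-$787.6 billion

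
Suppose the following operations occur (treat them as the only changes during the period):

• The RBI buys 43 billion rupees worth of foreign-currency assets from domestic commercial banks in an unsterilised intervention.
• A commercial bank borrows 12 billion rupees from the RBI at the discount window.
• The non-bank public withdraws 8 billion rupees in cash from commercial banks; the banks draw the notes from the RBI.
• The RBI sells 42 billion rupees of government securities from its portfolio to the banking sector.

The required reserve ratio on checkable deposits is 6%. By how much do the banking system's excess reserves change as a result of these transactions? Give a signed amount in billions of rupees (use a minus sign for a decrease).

FX purchase 43 billion rupees: reserves +43B, deposits 0.
Discount-window loan 12 billion rupees: reserves +12B, deposits 0.
Currency withdrawal 8 billion rupees: reserves −8B, deposits −8B.
OMO sale (to banks) 42 billion rupees: reserves −42B, deposits 0.
Totals: Δreserves = +5B, Δdeposits = −8B.
Δrequired reserves = 6% × −8B = −0.48B.
Δexcess reserves = Δreserves − Δrequired = +5B − (−0.48B) = +5.48 billion.

+5.48 billion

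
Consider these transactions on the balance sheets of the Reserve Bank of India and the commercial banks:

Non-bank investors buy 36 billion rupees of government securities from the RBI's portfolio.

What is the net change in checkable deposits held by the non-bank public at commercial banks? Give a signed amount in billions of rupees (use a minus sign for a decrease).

-36 billion

RBI balance sheet:
  Assets:      Securities −36B
  Liabilities: Bank reserves −36B
Commercial banking system:
  Assets:      Reserves at CB −36B
  Liabilities: Checkable deposits −36B
So the change in checkable deposits held by the non-bank public at commercial banks is -36 billion.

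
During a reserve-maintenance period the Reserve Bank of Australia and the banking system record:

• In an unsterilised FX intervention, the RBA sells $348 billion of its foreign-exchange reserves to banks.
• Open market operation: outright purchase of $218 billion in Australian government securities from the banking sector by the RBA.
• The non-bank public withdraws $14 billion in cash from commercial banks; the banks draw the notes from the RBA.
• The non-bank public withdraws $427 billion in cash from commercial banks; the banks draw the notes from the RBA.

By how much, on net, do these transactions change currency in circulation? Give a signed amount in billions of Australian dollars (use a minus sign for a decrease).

FX sale $348 billion: no currency enters or leaves circulation → 0.
OMO purchase (from banks) $218 billion: no currency enters or leaves circulation → 0.
Currency withdrawal $14 billion: notes leave the central bank → +$14B.
Currency withdrawal $427 billion: notes leave the central bank → +$427B.
Net: 0 + 0 + 14 + 427 = +$441 billion.

+$441 billion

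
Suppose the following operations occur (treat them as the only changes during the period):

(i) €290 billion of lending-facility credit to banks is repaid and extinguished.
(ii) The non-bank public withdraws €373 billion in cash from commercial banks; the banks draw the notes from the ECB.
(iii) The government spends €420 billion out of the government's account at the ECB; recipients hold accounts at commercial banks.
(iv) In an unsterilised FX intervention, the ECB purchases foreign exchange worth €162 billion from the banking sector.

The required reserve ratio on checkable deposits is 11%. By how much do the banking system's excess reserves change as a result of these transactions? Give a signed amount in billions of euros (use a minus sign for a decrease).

Discount-window repayment €290 billion: reserves −€290B, deposits 0.
Currency withdrawal €373 billion: reserves −€373B, deposits −€373B.
Government spending €420 billion: reserves +€420B, deposits +€420B.
FX purchase €162 billion: reserves +€162B, deposits 0.
Totals: Δreserves = −€81B, Δdeposits = +€47B.
Δrequired reserves = 11% × +€47B = +€5.17B.
Δexcess reserves = Δreserves − Δrequired = −€81B − (+€5.17B) = -€86.17 billion.

-€86.17 billion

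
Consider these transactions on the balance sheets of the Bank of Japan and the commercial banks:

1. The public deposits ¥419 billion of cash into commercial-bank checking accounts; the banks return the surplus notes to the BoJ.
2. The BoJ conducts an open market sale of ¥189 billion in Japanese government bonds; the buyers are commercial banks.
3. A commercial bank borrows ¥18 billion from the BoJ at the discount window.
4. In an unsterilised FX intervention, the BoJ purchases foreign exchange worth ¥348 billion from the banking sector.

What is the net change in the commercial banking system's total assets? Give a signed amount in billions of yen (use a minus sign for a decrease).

+¥437 billion

BoJ balance sheet:
  Assets:      Securities −¥189B, Loans to banks +¥18B, Foreign assets +¥348B
  Liabilities: Bank reserves +¥596B, Currency in circulation −¥419B
Commercial banking system:
  Assets:      Reserves at CB +¥596B, Securities +¥189B, Foreign assets −¥348B
  Liabilities: Checkable deposits +¥419B, Borrowings from CB +¥18B
Change in total bank assets = +¥437 billion.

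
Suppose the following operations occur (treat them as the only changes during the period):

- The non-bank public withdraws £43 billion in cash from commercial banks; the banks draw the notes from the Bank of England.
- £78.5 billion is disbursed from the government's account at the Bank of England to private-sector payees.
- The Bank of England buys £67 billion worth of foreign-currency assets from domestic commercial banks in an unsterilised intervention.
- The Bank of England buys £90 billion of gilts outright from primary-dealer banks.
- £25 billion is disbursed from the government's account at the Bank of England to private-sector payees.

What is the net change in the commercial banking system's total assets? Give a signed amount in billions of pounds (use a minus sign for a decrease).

+£60.5 billion

Currency withdrawal £43 billion: bank balance sheets shrink → −£43B.
Government spending £78.5 billion: bank balance sheets expand → +£78.5B.
FX purchase £67 billion: just an asset swap on bank balance sheets → 0.
OMO purchase (from banks) £90 billion: just an asset swap on bank balance sheets → 0.
Government spending £25 billion: bank balance sheets expand → +£25B.
Net: −43 + 78.5 + 0 + 0 + 25 = +£60.5 billion.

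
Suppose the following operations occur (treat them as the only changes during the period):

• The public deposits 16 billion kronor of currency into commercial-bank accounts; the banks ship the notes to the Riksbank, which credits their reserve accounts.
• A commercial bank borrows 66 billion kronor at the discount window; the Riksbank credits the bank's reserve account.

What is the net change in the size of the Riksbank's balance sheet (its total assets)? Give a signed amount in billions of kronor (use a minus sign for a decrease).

Currency deposit 16 billion kronor: only the composition of liabilities changes → 0.
Discount-window loan 66 billion kronor: a Riksbank asset is acquired → +66B.
Net: 0 + 66 = +66 billion.

+66 billion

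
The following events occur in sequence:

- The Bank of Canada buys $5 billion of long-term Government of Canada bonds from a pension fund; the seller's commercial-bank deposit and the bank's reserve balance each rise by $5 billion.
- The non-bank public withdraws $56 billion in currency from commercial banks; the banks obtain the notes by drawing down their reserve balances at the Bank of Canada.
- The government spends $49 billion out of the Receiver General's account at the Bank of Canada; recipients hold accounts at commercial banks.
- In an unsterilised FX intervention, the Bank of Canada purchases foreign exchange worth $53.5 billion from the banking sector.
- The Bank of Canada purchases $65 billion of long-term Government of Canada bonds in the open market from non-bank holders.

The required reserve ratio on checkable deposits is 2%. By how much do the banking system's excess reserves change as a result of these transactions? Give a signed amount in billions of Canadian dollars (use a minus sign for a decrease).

+$115.24 billion

Asset purchase (from non-banks) $5 billion: reserves +$5B, deposits +$5B.
Currency withdrawal $56 billion: reserves −$56B, deposits −$56B.
Government spending $49 billion: reserves +$49B, deposits +$49B.
FX purchase $53.5 billion: reserves +$53.5B, deposits 0.
Asset purchase (from non-banks) $65 billion: reserves +$65B, deposits +$65B.
Totals: Δreserves = +$116.5B, Δdeposits = +$63B.
Δrequired reserves = 2% × +$63B = +$1.26B.
Δexcess reserves = Δreserves − Δrequired = +$116.5B − (+$1.26B) = +$115.24 billion.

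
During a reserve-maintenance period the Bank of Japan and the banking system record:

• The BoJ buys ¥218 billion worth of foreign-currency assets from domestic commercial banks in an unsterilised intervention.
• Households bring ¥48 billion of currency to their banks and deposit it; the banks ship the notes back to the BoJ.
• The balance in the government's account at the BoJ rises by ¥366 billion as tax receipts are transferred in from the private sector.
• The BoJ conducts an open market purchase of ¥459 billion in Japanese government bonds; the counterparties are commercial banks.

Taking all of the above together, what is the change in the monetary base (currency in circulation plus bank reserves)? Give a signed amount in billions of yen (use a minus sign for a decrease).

BoJ balance sheet:
  Assets:      Securities +¥459B, Foreign assets +¥218B
  Liabilities: Bank reserves +¥359B, Currency in circulation −¥48B, Government deposits +¥366B
Commercial banking system:
  Assets:      Reserves at CB +¥359B, Securities −¥459B, Foreign assets −¥218B
  Liabilities: Checkable deposits −¥318B
Monetary base = currency + reserves: −¥48B + (+¥359B) = +¥311 billion.

+¥311 billion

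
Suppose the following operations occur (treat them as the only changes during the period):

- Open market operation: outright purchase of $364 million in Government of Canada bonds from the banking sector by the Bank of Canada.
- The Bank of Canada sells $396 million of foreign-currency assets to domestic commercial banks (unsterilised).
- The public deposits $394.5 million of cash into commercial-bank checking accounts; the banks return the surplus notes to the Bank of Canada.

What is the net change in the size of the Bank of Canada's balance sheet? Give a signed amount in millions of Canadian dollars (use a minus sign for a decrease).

Bank of Canada balance sheet:
  Assets:      Securities +$364M, Foreign assets −$396M
  Liabilities: Bank reserves +$362.5M, Currency in circulation −$394.5M
Commercial banking system:
  Assets:      Reserves at CB +$362.5M, Securities −$364M, Foreign assets +$396M
  Liabilities: Checkable deposits +$394.5M
Change in total Bank of Canada assets = -$32 million.

-$32 million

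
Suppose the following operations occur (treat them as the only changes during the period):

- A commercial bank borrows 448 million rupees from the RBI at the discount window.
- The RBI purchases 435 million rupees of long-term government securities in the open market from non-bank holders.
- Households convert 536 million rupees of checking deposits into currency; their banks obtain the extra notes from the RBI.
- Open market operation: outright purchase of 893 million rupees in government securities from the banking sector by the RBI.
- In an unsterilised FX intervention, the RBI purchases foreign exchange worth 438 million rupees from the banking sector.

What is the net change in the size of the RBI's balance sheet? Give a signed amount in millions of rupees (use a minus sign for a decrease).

+2214 million

RBI balance sheet:
  Assets:      Securities +1328M, Loans to banks +448M, Foreign assets +438M
  Liabilities: Bank reserves +1678M, Currency in circulation +536M
Change in total RBI assets = +2214 million.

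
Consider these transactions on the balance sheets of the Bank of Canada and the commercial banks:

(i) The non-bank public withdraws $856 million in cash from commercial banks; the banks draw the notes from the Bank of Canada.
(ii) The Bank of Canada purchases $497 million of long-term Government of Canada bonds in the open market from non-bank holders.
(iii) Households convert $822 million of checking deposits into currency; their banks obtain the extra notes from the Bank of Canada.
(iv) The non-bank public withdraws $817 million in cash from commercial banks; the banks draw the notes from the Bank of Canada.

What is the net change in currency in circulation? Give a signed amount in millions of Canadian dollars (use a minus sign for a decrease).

+$2495 million

Bank of Canada balance sheet:
  Assets:      Securities +$497M
  Liabilities: Bank reserves −$1998M, Currency in circulation +$2495M
So the change in currency in circulation is +$2495 million.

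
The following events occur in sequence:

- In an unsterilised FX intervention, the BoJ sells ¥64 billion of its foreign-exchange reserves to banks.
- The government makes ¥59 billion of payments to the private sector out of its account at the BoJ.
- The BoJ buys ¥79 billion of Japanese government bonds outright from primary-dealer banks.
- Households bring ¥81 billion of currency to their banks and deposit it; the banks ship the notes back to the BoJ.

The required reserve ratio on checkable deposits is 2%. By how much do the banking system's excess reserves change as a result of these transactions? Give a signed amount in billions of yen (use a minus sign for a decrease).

FX sale ¥64 billion: reserves −¥64B, deposits 0.
Government spending ¥59 billion: reserves +¥59B, deposits +¥59B.
OMO purchase (from banks) ¥79 billion: reserves +¥79B, deposits 0.
Currency deposit ¥81 billion: reserves +¥81B, deposits +¥81B.
Totals: Δreserves = +¥155B, Δdeposits = +¥140B.
Δrequired reserves = 2% × +¥140B = +¥2.8B.
Δexcess reserves = Δreserves − Δrequired = +¥155B − (+¥2.8B) = +¥152.2 billion.

+¥152.2 billion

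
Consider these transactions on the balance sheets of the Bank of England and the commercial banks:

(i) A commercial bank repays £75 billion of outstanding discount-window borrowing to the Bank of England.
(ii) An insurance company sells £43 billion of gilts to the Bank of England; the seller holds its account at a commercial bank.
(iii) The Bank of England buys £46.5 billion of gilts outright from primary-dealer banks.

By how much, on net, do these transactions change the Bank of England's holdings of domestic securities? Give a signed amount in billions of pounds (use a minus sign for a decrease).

Bank of England balance sheet:
  Assets:      Securities +£89.5B, Loans to banks −£75B
  Liabilities: Bank reserves +£14.5B
Commercial banking system:
  Assets:      Reserves at CB +£14.5B, Securities −£46.5B
  Liabilities: Checkable deposits +£43B, Borrowings from CB −£75B
So the change in the Bank of England's holdings of domestic securities is +£89.5 billion.

+£89.5 billion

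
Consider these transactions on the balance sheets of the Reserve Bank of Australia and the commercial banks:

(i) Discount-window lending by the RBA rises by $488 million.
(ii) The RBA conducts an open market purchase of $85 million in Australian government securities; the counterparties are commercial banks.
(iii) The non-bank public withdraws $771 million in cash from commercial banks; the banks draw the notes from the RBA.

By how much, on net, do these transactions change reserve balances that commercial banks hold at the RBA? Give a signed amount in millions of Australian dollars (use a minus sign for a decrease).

-$198 million

Discount-window loan $488 million: the loan is credited to the bank's reserve account → +$488M.
OMO purchase (from banks) $85 million: the RBA pays by crediting reserve accounts → +$85M.
Currency withdrawal $771 million: banks swap reserves for currency → −$771M.
Net: 488 + 85 − 771 = -$198 million.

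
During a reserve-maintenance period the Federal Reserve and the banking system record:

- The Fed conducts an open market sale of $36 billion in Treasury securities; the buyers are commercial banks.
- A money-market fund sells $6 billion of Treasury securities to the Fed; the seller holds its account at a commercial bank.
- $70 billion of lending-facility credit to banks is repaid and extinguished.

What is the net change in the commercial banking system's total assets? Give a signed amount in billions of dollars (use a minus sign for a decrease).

-$64 billion

Fed balance sheet:
  Assets:      Securities −$30B, Loans to banks −$70B
  Liabilities: Bank reserves −$100B
Commercial banking system:
  Assets:      Reserves at CB −$100B, Securities +$36B
  Liabilities: Checkable deposits +$6B, Borrowings from CB −$70B
Change in total bank assets = -$64 billion.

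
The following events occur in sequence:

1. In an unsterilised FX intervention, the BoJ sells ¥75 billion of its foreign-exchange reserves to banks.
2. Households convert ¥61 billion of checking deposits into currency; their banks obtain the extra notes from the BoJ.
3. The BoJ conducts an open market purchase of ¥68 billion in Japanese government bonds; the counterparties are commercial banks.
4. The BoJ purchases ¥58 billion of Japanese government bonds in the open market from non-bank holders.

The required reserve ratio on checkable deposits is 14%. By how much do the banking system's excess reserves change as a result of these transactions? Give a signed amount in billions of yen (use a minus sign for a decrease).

-¥9.58 billion

FX sale ¥75 billion: reserves −¥75B, deposits 0.
Currency withdrawal ¥61 billion: reserves −¥61B, deposits −¥61B.
OMO purchase (from banks) ¥68 billion: reserves +¥68B, deposits 0.
Asset purchase (from non-banks) ¥58 billion: reserves +¥58B, deposits +¥58B.
Totals: Δreserves = −¥10B, Δdeposits = −¥3B.
Δrequired reserves = 14% × −¥3B = −¥0.42B.
Δexcess reserves = Δreserves − Δrequired = −¥10B − (−¥0.42B) = -¥9.58 billion.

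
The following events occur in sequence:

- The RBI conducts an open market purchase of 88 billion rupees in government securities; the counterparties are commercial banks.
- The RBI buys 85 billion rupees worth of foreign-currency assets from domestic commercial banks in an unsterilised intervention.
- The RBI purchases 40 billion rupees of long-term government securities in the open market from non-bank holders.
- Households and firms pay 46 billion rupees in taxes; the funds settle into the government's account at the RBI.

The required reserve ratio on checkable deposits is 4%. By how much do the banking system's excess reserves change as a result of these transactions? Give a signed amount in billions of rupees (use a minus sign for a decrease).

OMO purchase (from banks) 88 billion rupees: reserves +88B, deposits 0.
FX purchase 85 billion rupees: reserves +85B, deposits 0.
Asset purchase (from non-banks) 40 billion rupees: reserves +40B, deposits +40B.
Government account inflow 46 billion rupees: reserves −46B, deposits −46B.
Totals: Δreserves = +167B, Δdeposits = −6B.
Δrequired reserves = 4% × −6B = −0.24B.
Δexcess reserves = Δreserves − Δrequired = +167B − (−0.24B) = +167.24 billion.

+167.24 billion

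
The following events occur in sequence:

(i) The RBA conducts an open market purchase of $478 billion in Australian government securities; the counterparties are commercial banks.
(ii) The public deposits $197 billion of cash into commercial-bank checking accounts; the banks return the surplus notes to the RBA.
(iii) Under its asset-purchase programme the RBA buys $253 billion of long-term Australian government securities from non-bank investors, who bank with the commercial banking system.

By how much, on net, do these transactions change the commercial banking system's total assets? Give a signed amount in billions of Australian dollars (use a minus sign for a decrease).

RBA balance sheet:
  Assets:      Securities +$731B
  Liabilities: Bank reserves +$928B, Currency in circulation −$197B
Commercial banking system:
  Assets:      Reserves at CB +$928B, Securities −$478B
  Liabilities: Checkable deposits +$450B
Change in total bank assets = +$450 billion.

+$450 billion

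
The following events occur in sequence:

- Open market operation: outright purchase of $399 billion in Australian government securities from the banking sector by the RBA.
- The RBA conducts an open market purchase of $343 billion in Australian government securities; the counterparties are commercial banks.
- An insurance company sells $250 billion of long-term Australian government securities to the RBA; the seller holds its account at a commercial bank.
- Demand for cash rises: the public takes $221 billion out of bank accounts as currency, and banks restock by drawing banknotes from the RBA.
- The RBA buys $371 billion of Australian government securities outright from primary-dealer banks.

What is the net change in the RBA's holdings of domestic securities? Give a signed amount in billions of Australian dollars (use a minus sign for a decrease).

+$1363 billion

RBA balance sheet:
  Assets:      Securities +$1363B
  Liabilities: Bank reserves +$1142B, Currency in circulation +$221B
Commercial banking system:
  Assets:      Reserves at CB +$1142B, Securities −$1113B
  Liabilities: Checkable deposits +$29B
So the change in the RBA's holdings of domestic securities is +$1363 billion.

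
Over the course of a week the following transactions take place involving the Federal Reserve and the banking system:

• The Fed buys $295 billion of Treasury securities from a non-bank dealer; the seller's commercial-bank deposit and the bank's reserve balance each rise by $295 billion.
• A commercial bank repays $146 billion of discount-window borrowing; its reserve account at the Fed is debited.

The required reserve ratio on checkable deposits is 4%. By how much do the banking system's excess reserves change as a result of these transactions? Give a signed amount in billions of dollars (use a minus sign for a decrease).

Asset purchase (from non-banks) $295 billion: reserves +$295B, deposits +$295B.
Discount-window repayment $146 billion: reserves −$146B, deposits 0.
Totals: Δreserves = +$149B, Δdeposits = +$295B.
Δrequired reserves = 4% × +$295B = +$11.8B.
Δexcess reserves = Δreserves − Δrequired = +$149B − (+$11.8B) = +$137.2 billion.

+$137.2 billion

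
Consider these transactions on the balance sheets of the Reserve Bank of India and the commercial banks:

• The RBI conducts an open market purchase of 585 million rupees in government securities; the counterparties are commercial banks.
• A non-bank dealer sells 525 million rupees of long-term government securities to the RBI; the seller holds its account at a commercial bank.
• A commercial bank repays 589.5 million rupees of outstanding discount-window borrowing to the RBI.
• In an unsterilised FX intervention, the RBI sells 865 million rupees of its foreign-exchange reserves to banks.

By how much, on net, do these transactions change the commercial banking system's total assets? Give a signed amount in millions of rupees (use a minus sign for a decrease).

-64.5 million

RBI balance sheet:
  Assets:      Securities +1110M, Loans to banks −589.5M, Foreign assets −865M
  Liabilities: Bank reserves −344.5M
Commercial banking system:
  Assets:      Reserves at CB −344.5M, Securities −585M, Foreign assets +865M
  Liabilities: Checkable deposits +525M, Borrowings from CB −589.5M
Change in total bank assets = -64.5 million.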